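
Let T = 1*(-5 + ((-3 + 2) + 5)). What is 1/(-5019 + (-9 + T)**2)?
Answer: -1/4919 ≈ -0.00020329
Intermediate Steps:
T = -1 (T = 1*(-5 + (-1 + 5)) = 1*(-5 + 4) = 1*(-1) = -1)
1/(-5019 + (-9 + T)**2) = 1/(-5019 + (-9 - 1)**2) = 1/(-5019 + (-10)**2) = 1/(-5019 + 100) = 1/(-4919) = -1/4919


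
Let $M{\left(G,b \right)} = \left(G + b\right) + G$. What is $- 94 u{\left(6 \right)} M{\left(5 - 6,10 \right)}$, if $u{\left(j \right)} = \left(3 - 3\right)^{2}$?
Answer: $0$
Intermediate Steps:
$u{\left(j \right)} = 0$ ($u{\left(j \right)} = 0^{2} = 0$)
$M{\left(G,b \right)} = b + 2 G$
$- 94 u{\left(6 \right)} M{\left(5 - 6,10 \right)} = \left(-94\right) 0 \left(10 + 2 \left(5 - 6\right)\right) = 0 \left(10 + 2 \left(-1\right)\right) = 0 \left(10 - 2\right) = 0 \cdot 8 = 0$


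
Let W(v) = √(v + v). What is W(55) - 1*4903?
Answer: -4903 + √110 ≈ -4892.5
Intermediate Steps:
W(v) = √2*√v (W(v) = √(2*v) = √2*√v)
W(55) - 1*4903 = √2*√55 - 1*4903 = √110 - 4903 = -4903 + √110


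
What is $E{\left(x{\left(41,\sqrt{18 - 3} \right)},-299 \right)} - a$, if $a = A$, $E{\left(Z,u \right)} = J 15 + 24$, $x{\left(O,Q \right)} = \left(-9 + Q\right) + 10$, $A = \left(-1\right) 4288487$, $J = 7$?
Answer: $4288616$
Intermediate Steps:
$A = -4288487$
$x{\left(O,Q \right)} = 1 + Q$
$E{\left(Z,u \right)} = 129$ ($E{\left(Z,u \right)} = 7 \cdot 15 + 24 = 105 + 24 = 129$)
$a = -4288487$
$E{\left(x{\left(41,\sqrt{18 - 3} \right)},-299 \right)} - a = 129 - -4288487 = 129 + 4288487 = 4288616$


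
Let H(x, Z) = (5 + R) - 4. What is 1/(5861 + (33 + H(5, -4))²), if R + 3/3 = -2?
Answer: 1/6822 ≈ 0.00014658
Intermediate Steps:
R = -3 (R = -1 - 2 = -3)
H(x, Z) = -2 (H(x, Z) = (5 - 3) - 4 = 2 - 4 = -2)
1/(5861 + (33 + H(5, -4))²) = 1/(5861 + (33 - 2)²) = 1/(5861 + 31²) = 1/(5861 + 961) = 1/6822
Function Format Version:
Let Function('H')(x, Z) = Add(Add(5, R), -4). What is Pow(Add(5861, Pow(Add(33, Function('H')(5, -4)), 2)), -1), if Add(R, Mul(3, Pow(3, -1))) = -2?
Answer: Rational(1, 6822) ≈ 0.00014658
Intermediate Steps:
R = -3 (R = Add(-1, -2) = -3)
Function('H')(x, Z) = -2 (Function('H')(x, Z) = Add(Add(5, -3), -4) = Add(2, -4) = -2)
Pow(Add(5861, Pow(Add(33, Function('H')(5, -4)), 2)), -1) = Pow(Add(5861, Pow(Add(33, -2), 2)), -1) = Pow(Add(5861, Pow(31, 2)), -1) = Pow(Add(5861, 961), -1) = Pow(6822, -1) = Rational(1, 6822)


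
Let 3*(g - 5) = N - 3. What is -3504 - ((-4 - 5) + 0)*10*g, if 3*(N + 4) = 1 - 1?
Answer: -3264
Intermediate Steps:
N = -4 (N = -4 + (1 - 1)/3 = -4 + (⅓)*0 = -4 + 0 = -4)
g = 8/3 (g = 5 + (-4 - 3)/3 = 5 + (⅓)*(-7) = 5 - 7/3 = 8/3 ≈ 2.6667)
-3504 - ((-4 - 5) + 0)*10*g = -3504 - ((-4 - 5) + 0)*10*8/3 = -3504 - (-9 + 0)*10*8/3 = -3504 - (-9*10)*8/3 = -3504 - (-90)*8/3 = -3504 - 1*(-240) = -3504 + 240 = -3264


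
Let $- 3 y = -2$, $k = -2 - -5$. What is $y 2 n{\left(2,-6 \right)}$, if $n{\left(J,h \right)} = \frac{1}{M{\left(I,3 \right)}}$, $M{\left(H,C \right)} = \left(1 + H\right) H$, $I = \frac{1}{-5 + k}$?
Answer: $- \frac{16}{3} \approx -5.3333$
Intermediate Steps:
$k = 3$ ($k = -2 + 5 = 3$)
$y = \frac{2}{3}$ ($y = \left(- \frac{1}{3}\right) \left(-2\right) = \frac{2}{3} \approx 0.66667$)
$I = - \frac{1}{2}$ ($I = \frac{1}{-5 + 3} = \frac{1}{-2} = - \frac{1}{2} \approx -0.5$)
$M{\left(H,C \right)} = H \left(1 + H\right)$
$n{\left(J,h \right)} = -4$ ($n{\left(J,h \right)} = \frac{1}{\left(- \frac{1}{2}\right) \left(1 - \frac{1}{2}\right)} = \frac{1}{\left(- \frac{1}{2}\right) \frac{1}{2}} = \frac{1}{- \frac{1}{4}} = -4$)
$y 2 n{\left(2,-6 \right)} = \frac{2}{3} \cdot 2 \left(-4\right) = \frac{4}{3} \left(-4\right) = - \frac{16}{3}$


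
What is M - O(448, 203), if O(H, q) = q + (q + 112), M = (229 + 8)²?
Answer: 55651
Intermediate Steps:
M = 56169 (M = 237² = 56169)
O(H, q) = 112 + 2*q (O(H, q) = q + (112 + q) = 112 + 2*q)
M - O(448, 203) = 56169 - (112 + 2*203) = 56169 - (112 + 406) = 56169 - 1*518 = 56169 - 518 = 55651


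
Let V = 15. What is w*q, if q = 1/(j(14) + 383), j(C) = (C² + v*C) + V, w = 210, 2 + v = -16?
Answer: 35/57 ≈ 0.61403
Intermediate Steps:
v = -18 (v = -2 - 16 = -18)
j(C) = 15 + C² - 18*C (j(C) = (C² - 18*C) + 15 = 15 + C² - 18*C)
q = 1/342 (q = 1/((15 + 14² - 18*14) + 383) = 1/((15 + 196 - 252) + 383) = 1/(-41 + 383) = 1/342 ≈ 0.0029240)
w*q = 210*(1/342) = 35/57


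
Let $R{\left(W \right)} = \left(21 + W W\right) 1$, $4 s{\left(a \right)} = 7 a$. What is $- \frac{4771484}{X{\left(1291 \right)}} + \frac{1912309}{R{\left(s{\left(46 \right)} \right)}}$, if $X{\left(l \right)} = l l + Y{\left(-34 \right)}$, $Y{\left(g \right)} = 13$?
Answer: $\frac{901775236026}{3095884105} \approx 291.28$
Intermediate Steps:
$s{\left(a \right)} = \frac{7 a}{4}$
$X{\left(l \right)} = 13 + l^{2}$ ($X{\left(l \right)} = l l + 13 = l^{2} + 13 = 13 + l^{2}$)
$R{\left(W \right)} = 21 + W^{2}$ ($R{\left(W \right)} = \left(21 + W^{2}\right) 1 = 21 + W^{2}$)
$- \frac{4771484}{X{\left(1291 \right)}} + \frac{1912309}{R{\left(s{\left(46 \right)} \right)}} = - \frac{4771484}{13 + 1291^{2}} + \frac{1912309}{21 + \left(\frac{7}{4} \cdot 46\right)^{2}} = - \frac{4771484}{13 + 1666681} + \frac{1912309}{21 + \left(\frac{161}{2}\right)^{2}} = - \frac{4771484}{1666694} + \frac{1912309}{21 + \frac{25921}{4}} = \left(-4771484\right) \frac{1}{1666694} + \frac{1912309}{\frac{26005}{4}} = - \frac{2385742}{833347} + 1912309 \cdot \frac{4}{26005} = - \frac{2385742}{833347} + \frac{1092748}{3715} = \frac{901775236026}{3095884105}$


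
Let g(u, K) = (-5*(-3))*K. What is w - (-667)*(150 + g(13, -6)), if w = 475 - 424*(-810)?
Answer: 383935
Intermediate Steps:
g(u, K) = 15*K
w = 343915 (w = 475 + 343440 = 343915)
w - (-667)*(150 + g(13, -6)) = 343915 - (-667)*(150 + 15*(-6)) = 343915 - (-667)*(150 - 90) = 343915 - (-667)*60 = 343915 - 1*(-40020) = 343915 + 40020 = 383935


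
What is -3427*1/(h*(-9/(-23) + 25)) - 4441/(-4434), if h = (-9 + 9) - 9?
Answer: 62139035/3884184 ≈ 15.998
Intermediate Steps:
h = -9 (h = 0 - 9 = -9)
-3427*1/(h*(-9/(-23) + 25)) - 4441/(-4434) = -3427*(-1/(9*(-9/(-23) + 25))) - 4441/(-4434) = -3427*(-1/(9*(-9*(-1/23) + 25))) - 4441*(-1/4434) = -3427*(-1/(9*(9/23 + 25))) + 4441/4434 = -3427/((584/23)*(-9)) + 4441/4434 = -3427/(-5256/23) + 4441/4434 = -3427*(-23/5256) + 4441/4434 = 78821/5256 + 4441/4434 = 62139035/3884184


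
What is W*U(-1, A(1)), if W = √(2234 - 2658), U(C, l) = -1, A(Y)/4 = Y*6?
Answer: -2*I*√106 ≈ -20.591*I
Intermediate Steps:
A(Y) = 24*Y (A(Y) = 4*(Y*6) = 4*(6*Y) = 24*Y)
W = 2*I*√106 (W = √(-424) = 2*I*√106 ≈ 20.591*I)
W*U(-1, A(1)) = (2*I*√106)*(-1) = -2*I*√106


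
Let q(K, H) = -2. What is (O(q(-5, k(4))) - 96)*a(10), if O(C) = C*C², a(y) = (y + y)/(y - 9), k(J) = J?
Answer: -2080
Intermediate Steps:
a(y) = 2*y/(-9 + y) (a(y) = (2*y)/(-9 + y) = 2*y/(-9 + y))
O(C) = C³
(O(q(-5, k(4))) - 96)*a(10) = ((-2)³ - 96)*(2*10/(-9 + 10)) = (-8 - 96)*(2*10/1) = -208*10 = -104*20 = -2080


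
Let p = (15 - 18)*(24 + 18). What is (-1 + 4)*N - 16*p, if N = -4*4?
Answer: 1968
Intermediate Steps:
p = -126 (p = -3*42 = -126)
N = -16
(-1 + 4)*N - 16*p = (-1 + 4)*(-16) - 16*(-126) = 3*(-16) + 2016 = -48 + 2016 = 1968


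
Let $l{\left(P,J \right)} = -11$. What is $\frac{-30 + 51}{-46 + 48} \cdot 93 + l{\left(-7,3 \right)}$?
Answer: $\frac{1931}{2} \approx 965.5$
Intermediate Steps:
$\frac{-30 + 51}{-46 + 48} \cdot 93 + l{\left(-7,3 \right)} = \frac{-30 + 51}{-46 + 48} \cdot 93 - 11 = \frac{21}{2} \cdot 93 - 11 = \frac{1953}{2} - 11 = \frac{1931}{2}$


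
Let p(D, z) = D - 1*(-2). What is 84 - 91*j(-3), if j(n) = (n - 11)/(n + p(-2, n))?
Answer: -1022/3 ≈ -340.67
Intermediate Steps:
p(D, z) = 2 + D (p(D, z) = D + 2 = 2 + D)
j(n) = (-11 + n)/n (j(n) = (n - 11)/(n + (2 - 2)) = (-11 + n)/(n + 0) = (-11 + n)/n)
84 - 91*j(-3) = 84 - 91*(-11 - 3)/(-3) = 84 - (-91)*(-14)/3 = 84 - 91*14/3 = 84 - 1274/3 = -1022/3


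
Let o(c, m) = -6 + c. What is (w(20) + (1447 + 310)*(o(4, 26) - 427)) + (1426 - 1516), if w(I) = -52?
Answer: -753895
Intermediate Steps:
(w(20) + (1447 + 310)*(o(4, 26) - 427)) + (1426 - 1516) = (-52 + (1447 + 310)*((-6 + 4) - 427)) + (1426 - 1516) = (-52 + 1757*(-2 - 427)) - 90 = (-52 + 1757*(-429)) - 90 = (-52 - 753753) - 90 = -753805 - 90 = -753895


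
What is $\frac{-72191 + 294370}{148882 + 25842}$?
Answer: $\frac{222179}{174724} \approx 1.2716$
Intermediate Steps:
$\frac{-72191 + 294370}{148882 + 25842} = \frac{222179}{174724}$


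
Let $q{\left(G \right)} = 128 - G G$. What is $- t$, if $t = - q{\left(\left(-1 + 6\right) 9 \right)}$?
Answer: $-1897$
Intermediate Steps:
$q{\left(G \right)} = 128 - G^{2}$
$t = 1897$ ($t = - (128 - \left(\left(-1 + 6\right) 9\right)^{2}) = - (128 - \left(5 \cdot 9\right)^{2}) = - (128 - 45^{2}) = - (128 - 2025) = \left(-1\right) \left(-1897\right) = 1897$)
$- t = \left(-1\right) 1897 = -1897$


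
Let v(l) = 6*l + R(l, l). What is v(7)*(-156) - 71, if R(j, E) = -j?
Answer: -5531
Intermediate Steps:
v(l) = 5*l (v(l) = 6*l - l = 5*l)
v(7)*(-156) - 71 = (5*7)*(-156) - 71 = 35*(-156) - 71 = -5460 - 71 = -5531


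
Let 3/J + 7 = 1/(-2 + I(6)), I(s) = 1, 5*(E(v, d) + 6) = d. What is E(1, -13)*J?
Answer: 129/40 ≈ 3.2250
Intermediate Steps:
E(v, d) = -6 + d/5
J = -3/8 (J = 3/(-7 + 1/(-2 + 1)) = 3/(-7 + 1/(-1)) = 3/(-7 - 1) = 3/(-8) = 3*(-⅛) = -3/8 ≈ -0.37500)
E(1, -13)*J = (-6 + (⅕)*(-13))*(-3/8) = (-6 - 13/5)*(-3/8) = -43/5*(-3/8) = 129/40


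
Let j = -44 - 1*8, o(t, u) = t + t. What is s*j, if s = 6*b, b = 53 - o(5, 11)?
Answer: -13416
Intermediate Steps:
o(t, u) = 2*t
b = 43 (b = 53 - 2*5 = 53 - 1*10 = 53 - 10 = 43)
s = 258 (s = 6*43 = 258)
j = -52 (j = -44 - 8 = -52)
s*j = 258*(-52) = -13416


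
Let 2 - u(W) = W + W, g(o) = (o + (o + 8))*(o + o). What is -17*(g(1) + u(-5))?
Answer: -544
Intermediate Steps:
g(o) = 2*o*(8 + 2*o) (g(o) = (o + (8 + o))*(2*o) = (8 + 2*o)*(2*o) = 2*o*(8 + 2*o))
u(W) = 2 - 2*W (u(W) = 2 - (W + W) = 2 - 2*W)
-17*(g(1) + u(-5)) = -17*(4*1*(4 + 1) + (2 - 2*(-5))) = -17*(4*1*5 + (2 + 10)) = -17*(20 + 12) = -17*32 = -544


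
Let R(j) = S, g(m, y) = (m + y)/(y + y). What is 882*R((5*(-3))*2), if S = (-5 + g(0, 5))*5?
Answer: -19845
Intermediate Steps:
g(m, y) = (m + y)/(2*y) (g(m, y) = (m + y)/((2*y)) = (m + y)*(1/(2*y)) = (m + y)/(2*y))
S = -45/2 (S = (-5 + (1/2)*(0 + 5)/5)*5 = (-5 + (1/2)*(1/5)*5)*5 = (-5 + 1/2)*5 = -9/2*5 = -45/2 ≈ -22.500)
R(j) = -45/2
882*R((5*(-3))*2) = 882*(-45/2) = -19845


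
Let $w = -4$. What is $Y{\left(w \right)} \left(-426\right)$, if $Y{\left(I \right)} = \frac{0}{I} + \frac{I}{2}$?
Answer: $852$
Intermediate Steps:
$Y{\left(I \right)} = \frac{I}{2}$ ($Y{\left(I \right)} = 0 + I \frac{1}{2} = 0 + \frac{I}{2} = \frac{I}{2}$)
$Y{\left(w \right)} \left(-426\right) = \frac{1}{2} \left(-4\right) \left(-426\right) = \left(-2\right) \left(-426\right) = 852$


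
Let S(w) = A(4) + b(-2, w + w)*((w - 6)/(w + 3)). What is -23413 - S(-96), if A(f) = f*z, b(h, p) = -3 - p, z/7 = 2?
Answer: -733965/31 ≈ -23676.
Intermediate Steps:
z = 14 (z = 7*2 = 14)
A(f) = 14*f (A(f) = f*14 = 14*f)
S(w) = 56 + (-6 + w)*(-3 - 2*w)/(3 + w) (S(w) = 14*4 + (-3 - (w + w))*((w - 6)/(w + 3)) = 56 + (-3 - 2*w)*((-6 + w)/(3 + w)) = 56 + (-6 + w)*(-3 - 2*w)/(3 + w))
-23413 - S(-96) = -23413 - (186 - 2*(-96)² + 65*(-96))/(3 - 96) = -23413 - (186 - 2*9216 - 6240)/(-93) = -23413 - (-1)*(186 - 18432 - 6240)/93 = -23413 - (-1)*(-24486)/93 = -23413 - 1*8162/31 = -23413 - 8162/31 = -733965/31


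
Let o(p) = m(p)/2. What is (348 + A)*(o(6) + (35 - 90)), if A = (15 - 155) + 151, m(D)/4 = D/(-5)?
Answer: -103033/5 ≈ -20607.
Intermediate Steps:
m(D) = -4*D/5 (m(D) = 4*(D/(-5)) = 4*(D*(-⅕)) = 4*(-D/5) = -4*D/5)
o(p) = -2*p/5 (o(p) = -4*p/5/2 = -4*p/5*(½) = -2*p/5)
A = 11 (A = -140 + 151 = 11)
(348 + A)*(o(6) + (35 - 90)) = (348 + 11)*(-⅖*6 + (35 - 90)) = 359*(-12/5 - 55) = 359*(-287/5) = -103033/5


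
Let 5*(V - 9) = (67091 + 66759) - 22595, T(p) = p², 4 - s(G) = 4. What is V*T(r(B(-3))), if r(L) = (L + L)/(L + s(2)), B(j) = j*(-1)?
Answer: 89040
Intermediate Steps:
s(G) = 0 (s(G) = 4 - 1*4 = 4 - 4 = 0)
B(j) = -j
r(L) = 2 (r(L) = (L + L)/(L + 0) = (2*L)/L = 2)
V = 22260 (V = 9 + ((67091 + 66759) - 22595)/5 = 9 + (133850 - 22595)/5 = 9 + (⅕)*111255 = 9 + 22251 = 22260)
V*T(r(B(-3))) = 22260*2² = 22260*4 = 89040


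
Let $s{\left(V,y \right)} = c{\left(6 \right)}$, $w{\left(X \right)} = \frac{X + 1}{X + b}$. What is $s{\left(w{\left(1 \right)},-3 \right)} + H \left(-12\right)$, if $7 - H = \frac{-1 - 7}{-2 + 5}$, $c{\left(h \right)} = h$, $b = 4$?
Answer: $-110$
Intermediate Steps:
$w{\left(X \right)} = \frac{1 + X}{4 + X}$ ($w{\left(X \right)} = \frac{X + 1}{X + 4} = \frac{1 + X}{4 + X}$)
$s{\left(V,y \right)} = 6$
$H = \frac{29}{3}$ ($H = 7 - \frac{-1 - 7}{-2 + 5} = 7 - - \frac{8}{3} = 7 + \frac{8}{3} = \frac{29}{3} \approx 9.6667$)
$s{\left(w{\left(1 \right)},-3 \right)} + H \left(-12\right) = 6 + \frac{29}{3} \left(-12\right) = 6 - 116 = -110$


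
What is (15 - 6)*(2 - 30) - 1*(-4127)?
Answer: 3875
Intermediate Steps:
(15 - 6)*(2 - 30) - 1*(-4127) = 9*(-28) + 4127 = -252 + 4127 = 3875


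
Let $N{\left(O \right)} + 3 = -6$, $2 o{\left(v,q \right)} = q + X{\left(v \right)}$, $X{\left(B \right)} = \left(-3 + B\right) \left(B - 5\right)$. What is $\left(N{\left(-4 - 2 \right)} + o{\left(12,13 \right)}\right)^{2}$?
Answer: $841$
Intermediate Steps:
$X{\left(B \right)} = \left(-5 + B\right) \left(-3 + B\right)$ ($X{\left(B \right)} = \left(-3 + B\right) \left(-5 + B\right) = \left(-5 + B\right) \left(-3 + B\right)$)
$o{\left(v,q \right)} = \frac{15}{2} + \frac{q}{2} + \frac{v^{2}}{2} - 4 v$ ($o{\left(v,q \right)} = \frac{q + \left(15 + v^{2} - 8 v\right)}{2} = \frac{15 + q + v^{2} - 8 v}{2} = \frac{15}{2} + \frac{q}{2} + \frac{v^{2}}{2} - 4 v$)
$N{\left(O \right)} = -9$ ($N{\left(O \right)} = -3 - 6 = -9$)
$\left(N{\left(-4 - 2 \right)} + o{\left(12,13 \right)}\right)^{2} = \left(-9 + \left(\frac{15}{2} + \frac{1}{2} \cdot 13 + \frac{12^{2}}{2} - 48\right)\right)^{2} = \left(-9 + \left(\frac{15}{2} + \frac{13}{2} + \frac{1}{2} \cdot 144 - 48\right)\right)^{2} = \left(-9 + \left(\frac{15}{2} + \frac{13}{2} + 72 - 48\right)\right)^{2} = \left(-9 + 38\right)^{2} = 29^{2} = 841$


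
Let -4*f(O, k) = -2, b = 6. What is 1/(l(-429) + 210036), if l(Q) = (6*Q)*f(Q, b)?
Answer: 1/208749 ≈ 4.7904e-6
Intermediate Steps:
f(O, k) = 1/2 (f(O, k) = -1/4*(-2) = 1/2)
l(Q) = 3*Q (l(Q) = (6*Q)*(1/2) = 3*Q)
1/(l(-429) + 210036) = 1/(3*(-429) + 210036) = 1/(-1287 + 210036) = 1/208749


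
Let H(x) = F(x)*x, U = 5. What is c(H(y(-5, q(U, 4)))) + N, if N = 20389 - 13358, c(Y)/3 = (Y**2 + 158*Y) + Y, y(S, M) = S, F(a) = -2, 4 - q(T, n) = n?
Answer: 12101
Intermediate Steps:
q(T, n) = 4 - n
H(x) = -2*x
c(Y) = 3*Y**2 + 477*Y (c(Y) = 3*((Y**2 + 158*Y) + Y) = 3*(Y**2 + 159*Y) = 3*Y**2 + 477*Y)
N = 7031
c(H(y(-5, q(U, 4)))) + N = 3*(-2*(-5))*(159 - 2*(-5)) + 7031 = 3*10*(159 + 10) + 7031 = 3*10*169 + 7031 = 5070 + 7031 = 12101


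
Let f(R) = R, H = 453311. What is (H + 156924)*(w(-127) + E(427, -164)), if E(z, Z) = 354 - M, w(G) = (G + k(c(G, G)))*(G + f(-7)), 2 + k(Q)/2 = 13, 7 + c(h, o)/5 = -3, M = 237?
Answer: 8657403945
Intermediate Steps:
c(h, o) = -50 (c(h, o) = -35 + 5*(-3) = -35 - 15 = -50)
k(Q) = 22 (k(Q) = -4 + 2*13 = -4 + 26 = 22)
w(G) = (-7 + G)*(22 + G) (w(G) = (G + 22)*(G - 7) = (22 + G)*(-7 + G) = (-7 + G)*(22 + G))
E(z, Z) = 117 (E(z, Z) = 354 - 1*237 = 354 - 237 = 117)
(H + 156924)*(w(-127) + E(427, -164)) = (453311 + 156924)*((-154 + (-127)**2 + 15*(-127)) + 117) = 610235*((-154 + 16129 - 1905) + 117) = 610235*(14070 + 117) = 610235*14187 = 8657403945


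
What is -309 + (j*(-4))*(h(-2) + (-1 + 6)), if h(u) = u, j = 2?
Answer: -333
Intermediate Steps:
-309 + (j*(-4))*(h(-2) + (-1 + 6)) = -309 + (2*(-4))*(-2 + (-1 + 6)) = -309 - 8*(-2 + 5) = -309 - 8*3 = -309 - 24 = -333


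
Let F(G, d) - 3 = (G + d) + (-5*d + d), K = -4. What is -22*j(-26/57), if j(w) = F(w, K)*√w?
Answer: -18238*I*√1482/3249 ≈ -216.1*I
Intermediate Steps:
F(G, d) = 3 + G - 3*d (F(G, d) = 3 + ((G + d) + (-5*d + d)) = 3 + ((G + d) - 4*d) = 3 + (G - 3*d) = 3 + G - 3*d)
j(w) = √w*(15 + w) (j(w) = (3 + w - 3*(-4))*√w = (3 + w + 12)*√w = (15 + w)*√w = √w*(15 + w))
-22*j(-26/57) = -22*√(-26/57)*(15 - 26/57) = -22*I*√1482/57*829/57 = -18238*I*√1482/3249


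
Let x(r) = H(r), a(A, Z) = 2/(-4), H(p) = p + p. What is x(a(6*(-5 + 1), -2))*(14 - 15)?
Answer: 1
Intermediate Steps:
H(p) = 2*p
a(A, Z) = -½ (a(A, Z) = 2*(-¼) = -½)
x(r) = 2*r
x(a(6*(-5 + 1), -2))*(14 - 15) = (2*(-½))*(14 - 15) = -1*(-1) = 1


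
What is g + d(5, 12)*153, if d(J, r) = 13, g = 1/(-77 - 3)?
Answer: 159119/80 ≈ 1989.0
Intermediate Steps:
g = -1/80 (g = 1/(-80) = -1/80 ≈ -0.012500)
g + d(5, 12)*153 = -1/80 + 13*153 = -1/80 + 1989 = 159119/80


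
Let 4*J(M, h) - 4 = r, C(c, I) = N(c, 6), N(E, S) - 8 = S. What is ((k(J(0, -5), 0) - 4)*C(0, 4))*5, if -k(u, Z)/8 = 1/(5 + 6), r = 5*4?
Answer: -3640/11 ≈ -330.91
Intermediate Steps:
N(E, S) = 8 + S
C(c, I) = 14 (C(c, I) = 8 + 6 = 14)
r = 20
J(M, h) = 6 (J(M, h) = 1 + (1/4)*20 = 1 + 5 = 6)
k(u, Z) = -8/11 (k(u, Z) = -8/(5 + 6) = -8/11)
((k(J(0, -5), 0) - 4)*C(0, 4))*5 = ((-8/11 - 4)*14)*5 = -52/11*14*5 = -728/11*5 = -3640/11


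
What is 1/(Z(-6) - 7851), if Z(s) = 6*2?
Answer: -1/7839 ≈ -0.00012757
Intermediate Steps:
Z(s) = 12
1/(Z(-6) - 7851) = 1/(12 - 7851) = 1/(-7839) = -1/7839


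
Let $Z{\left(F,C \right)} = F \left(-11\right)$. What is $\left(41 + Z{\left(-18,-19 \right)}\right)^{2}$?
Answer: $57121$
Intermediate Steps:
$Z{\left(F,C \right)} = - 11 F$
$\left(41 + Z{\left(-18,-19 \right)}\right)^{2} = \left(41 - -198\right)^{2} = \left(41 + 198\right)^{2} = 239^{2} = 57121$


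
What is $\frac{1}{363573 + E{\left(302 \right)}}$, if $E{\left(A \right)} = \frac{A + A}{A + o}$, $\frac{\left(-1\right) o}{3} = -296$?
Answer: $\frac{595}{216326237} \approx 2.7505 \cdot 10^{-6}$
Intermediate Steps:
$o = 888$ ($o = \left(-3\right) \left(-296\right) = 888$)
$E{\left(A \right)} = \frac{2 A}{888 + A}$ ($E{\left(A \right)} = \frac{A + A}{A + 888} = \frac{2 A}{888 + A}$)
$\frac{1}{363573 + E{\left(302 \right)}} = \frac{1}{363573 + 2 \cdot 302 \frac{1}{888 + 302}} = \frac{1}{363573 + 2 \cdot 302 \cdot \frac{1}{1190}} = \frac{1}{363573 + \frac{302}{595}} = \frac{1}{\frac{216326237}{595}} = \frac{595}{216326237}$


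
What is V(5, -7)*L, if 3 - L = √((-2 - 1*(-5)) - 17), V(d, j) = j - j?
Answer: 0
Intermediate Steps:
V(d, j) = 0
L = 3 - I*√14 (L = 3 - √((-2 - 1*(-5)) - 17) = 3 - √((-2 + 5) - 17) = 3 - √(3 - 17) = 3 - √(-14) = 3 - I*√14 ≈ 3.0 - 3.7417*I)
V(5, -7)*L = 0*(3 - I*√14) = 0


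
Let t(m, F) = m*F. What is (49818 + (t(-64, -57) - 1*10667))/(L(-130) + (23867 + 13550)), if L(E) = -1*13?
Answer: 42799/37404 ≈ 1.1442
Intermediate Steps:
t(m, F) = F*m
L(E) = -13
(49818 + (t(-64, -57) - 1*10667))/(L(-130) + (23867 + 13550)) = (49818 + (-57*(-64) - 1*10667))/(-13 + (23867 + 13550)) = (49818 + (3648 - 10667))/(-13 + 37417) = (49818 - 7019)/37404 = 42799*(1/37404) = 42799/37404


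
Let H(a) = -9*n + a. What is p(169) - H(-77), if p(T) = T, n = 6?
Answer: 300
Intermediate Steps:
H(a) = -54 + a (H(a) = -9*6 + a = -54 + a)
p(169) - H(-77) = 169 - (-54 - 77) = 169 - 1*(-131) = 169 + 131 = 300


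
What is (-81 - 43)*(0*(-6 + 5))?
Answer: 0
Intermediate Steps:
(-81 - 43)*(0*(-6 + 5)) = -0*(-1) = -124*0 = 0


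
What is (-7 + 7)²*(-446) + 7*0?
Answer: 0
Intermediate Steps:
(-7 + 7)²*(-446) + 7*0 = 0²*(-446) + 0 = 0*(-446) + 0 = 0 + 0 = 0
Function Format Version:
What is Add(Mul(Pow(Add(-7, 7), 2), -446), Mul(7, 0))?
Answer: 0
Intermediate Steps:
Add(Mul(Pow(Add(-7, 7), 2), -446), Mul(7, 0)) = Add(Mul(Pow(0, 2), -446), 0) = Add(Mul(0, -446), 0) = Add(0, 0) = 0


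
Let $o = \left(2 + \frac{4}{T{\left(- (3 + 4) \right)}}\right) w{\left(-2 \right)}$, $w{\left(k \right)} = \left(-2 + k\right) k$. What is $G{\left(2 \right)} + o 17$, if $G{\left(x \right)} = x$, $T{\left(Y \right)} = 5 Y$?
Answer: $\frac{9046}{35} \approx 258.46$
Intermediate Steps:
$w{\left(k \right)} = k \left(-2 + k\right)$
$o = \frac{528}{35}$ ($o = \left(2 + \frac{4}{5 \left(- (3 + 4)\right)}\right) \left(- 2 \left(-2 - 2\right)\right) = \left(2 + \frac{4}{5 \left(\left(-1\right) 7\right)}\right) \left(\left(-2\right) \left(-4\right)\right) = \left(2 + \frac{4}{5 \left(-7\right)}\right) 8 = \left(2 + \frac{4}{-35}\right) 8 = \left(2 + 4 \left(- \frac{1}{35}\right)\right) 8 = \left(2 - \frac{4}{35}\right) 8 = \frac{66}{35} \cdot 8 = \frac{528}{35} \approx 15.086$)
$G{\left(2 \right)} + o 17 = 2 + \frac{528}{35} \cdot 17 = 2 + \frac{8976}{35} = \frac{9046}{35}$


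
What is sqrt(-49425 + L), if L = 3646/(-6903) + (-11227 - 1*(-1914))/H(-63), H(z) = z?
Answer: 2*I*sqrt(3196095736561)/16107 ≈ 221.99*I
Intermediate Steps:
L = 7117549/48321 (L = 3646/(-6903) + (-11227 - 1*(-1914))/(-63) = 3646*(-1/6903) + (-11227 + 1914)*(-1/63) = -3646/6903 - 9313*(-1/63) = -3646/6903 + 9313/63 = 7117549/48321 ≈ 147.30)
sqrt(-49425 + L) = sqrt(-49425 + 7117549/48321) = sqrt(-2381147876/48321) = 2*I*sqrt(3196095736561)/16107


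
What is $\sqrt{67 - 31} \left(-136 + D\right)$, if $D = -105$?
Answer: $-1446$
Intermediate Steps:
$\sqrt{67 - 31} \left(-136 + D\right) = \sqrt{67 - 31} \left(-136 - 105\right) = \sqrt{36} \left(-241\right) = 6 \left(-241\right) = -1446$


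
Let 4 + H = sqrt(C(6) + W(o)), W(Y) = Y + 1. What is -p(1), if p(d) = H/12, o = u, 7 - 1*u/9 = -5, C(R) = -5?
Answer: 1/3 - sqrt(26)/6 ≈ -0.51650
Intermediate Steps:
u = 108 (u = 63 - 9*(-5) = 63 + 45 = 108)
o = 108
W(Y) = 1 + Y
H = -4 + 2*sqrt(26) (H = -4 + sqrt(-5 + (1 + 108)) = -4 + sqrt(-5 + 109) = -4 + sqrt(104) = -4 + 2*sqrt(26) ≈ 6.1980)
p(d) = -1/3 + sqrt(26)/6 (p(d) = (-4 + 2*sqrt(26))/12 = (-4 + 2*sqrt(26))*(1/12) = -1/3 + sqrt(26)/6)
-p(1) = -(-1/3 + sqrt(26)/6) = 1/3 - sqrt(26)/6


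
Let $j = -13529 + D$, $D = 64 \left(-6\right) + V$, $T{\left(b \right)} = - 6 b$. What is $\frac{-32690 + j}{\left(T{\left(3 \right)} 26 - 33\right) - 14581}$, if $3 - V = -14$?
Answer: $\frac{23293}{7541} \approx 3.0888$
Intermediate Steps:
$V = 17$ ($V = 3 - -14 = 3 + 14 = 17$)
$D = -367$ ($D = 64 \left(-6\right) + 17 = -384 + 17 = -367$)
$j = -13896$ ($j = -13529 - 367 = -13896$)
$\frac{-32690 + j}{\left(T{\left(3 \right)} 26 - 33\right) - 14581} = \frac{-32690 - 13896}{\left(\left(-6\right) 3 \cdot 26 - 33\right) - 14581} = - \frac{46586}{\left(\left(-18\right) 26 - 33\right) - 14581} = - \frac{46586}{\left(-468 - 33\right) - 14581} = - \frac{46586}{-501 - 14581} = - \frac{46586}{-15082} = \left(-46586\right) \left(- \frac{1}{15082}\right) = \frac{23293}{7541}$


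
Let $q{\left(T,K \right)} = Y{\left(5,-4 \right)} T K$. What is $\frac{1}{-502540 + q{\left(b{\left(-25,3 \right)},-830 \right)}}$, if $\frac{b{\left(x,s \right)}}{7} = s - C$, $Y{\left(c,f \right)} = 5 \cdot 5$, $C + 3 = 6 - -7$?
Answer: $\frac{1}{514210} \approx 1.9447 \cdot 10^{-6}$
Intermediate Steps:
$C = 10$ ($C = -3 + \left(6 - -7\right) = -3 + \left(6 + 7\right) = -3 + 13 = 10$)
$Y{\left(c,f \right)} = 25$
$b{\left(x,s \right)} = -70 + 7 s$ ($b{\left(x,s \right)} = 7 \left(s - 10\right) = 7 \left(-10 + s\right) = -70 + 7 s$)
$q{\left(T,K \right)} = 25 K T$ ($q{\left(T,K \right)} = 25 T K = 25 K T$)
$\frac{1}{-502540 + q{\left(b{\left(-25,3 \right)},-830 \right)}} = \frac{1}{-502540 + 25 \left(-830\right) \left(-70 + 7 \cdot 3\right)} = \frac{1}{-502540 + 25 \left(-830\right) \left(-70 + 21\right)} = \frac{1}{-502540 + 25 \left(-830\right) \left(-49\right)} = \frac{1}{-502540 + 1016750} = \frac{1}{514210}$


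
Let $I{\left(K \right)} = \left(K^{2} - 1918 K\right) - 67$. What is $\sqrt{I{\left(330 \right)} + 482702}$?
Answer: $91 i \sqrt{5} \approx 203.48 i$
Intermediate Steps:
$I{\left(K \right)} = -67 + K^{2} - 1918 K$
$\sqrt{I{\left(330 \right)} + 482702} = \sqrt{\left(-67 + 330^{2} - 632940\right) + 482702} = \sqrt{\left(-67 + 108900 - 632940\right) + 482702} = \sqrt{-524107 + 482702} = \sqrt{-41405} = 91 i \sqrt{5}$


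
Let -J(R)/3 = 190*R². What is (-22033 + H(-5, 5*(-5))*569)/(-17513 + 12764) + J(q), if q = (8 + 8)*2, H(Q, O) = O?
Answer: -923953354/1583 ≈ -5.8367e+5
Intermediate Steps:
q = 32 (q = 16*2 = 32)
J(R) = -570*R²
(-22033 + H(-5, 5*(-5))*569)/(-17513 + 12764) + J(q) = (-22033 + (5*(-5))*569)/(-17513 + 12764) - 570*32² = (-22033 - 25*569)/(-4749) - 570*1024 = (-22033 - 14225)*(-1/4749) - 583680 = -36258*(-1/4749) - 583680 = 12086/1583 - 583680 = -923953354/1583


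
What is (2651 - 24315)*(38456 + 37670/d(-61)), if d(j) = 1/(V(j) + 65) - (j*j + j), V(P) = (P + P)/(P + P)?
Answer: -201191546402176/241559 ≈ -8.3289e+8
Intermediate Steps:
V(P) = 1 (V(P) = (2*P)/((2*P)) = (2*P)*(1/(2*P)) = 1)
d(j) = 1/66 - j - j² (d(j) = 1/(1 + 65) - (j*j + j) = 1/66 - (j² + j) = 1/66 - (j + j²) = 1/66 + (-j - j²) = 1/66 - j - j²)
(2651 - 24315)*(38456 + 37670/d(-61)) = (2651 - 24315)*(38456 + 37670/(1/66 - 1*(-61) - 1*(-61)²)) = -21664*(38456 + 37670/(1/66 + 61 - 1*3721)) = -21664*(38456 + 37670/(1/66 + 61 - 3721)) = -21664*(38456 + 37670/(-241559/66)) = -21664*(38456 + 37670*(-66/241559)) = -21664*(38456 - 2486220/241559) = -21664*9286906684/241559 = -201191546402176/241559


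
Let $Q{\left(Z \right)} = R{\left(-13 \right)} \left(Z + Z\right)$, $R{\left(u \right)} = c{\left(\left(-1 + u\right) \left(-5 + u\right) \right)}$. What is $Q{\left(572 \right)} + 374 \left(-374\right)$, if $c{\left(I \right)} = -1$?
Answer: $-141020$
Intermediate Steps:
$R{\left(u \right)} = -1$
$Q{\left(Z \right)} = - 2 Z$ ($Q{\left(Z \right)} = - (Z + Z) = - 2 Z$)
$Q{\left(572 \right)} + 374 \left(-374\right) = \left(-2\right) 572 + 374 \left(-374\right) = -1144 - 139876 = -141020$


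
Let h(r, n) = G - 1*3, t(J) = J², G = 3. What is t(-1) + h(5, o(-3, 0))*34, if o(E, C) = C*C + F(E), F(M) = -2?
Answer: 1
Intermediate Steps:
o(E, C) = -2 + C² (o(E, C) = C*C - 2 = C² - 2 = -2 + C²)
h(r, n) = 0 (h(r, n) = 3 - 1*3 = 3 - 3 = 0)
t(-1) + h(5, o(-3, 0))*34 = (-1)² + 0*34 = 1 + 0 = 1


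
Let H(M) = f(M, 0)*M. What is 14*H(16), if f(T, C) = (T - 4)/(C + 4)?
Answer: 672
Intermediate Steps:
f(T, C) = (-4 + T)/(4 + C)
H(M) = M*(-1 + M/4) (H(M) = ((-4 + M)/(4 + 0))*M = ((-4 + M)/4)*M = (-1 + M/4)*M = M*(-1 + M/4))
14*H(16) = 14*((¼)*16*(-4 + 16)) = 14*((¼)*16*12) = 14*48 = 672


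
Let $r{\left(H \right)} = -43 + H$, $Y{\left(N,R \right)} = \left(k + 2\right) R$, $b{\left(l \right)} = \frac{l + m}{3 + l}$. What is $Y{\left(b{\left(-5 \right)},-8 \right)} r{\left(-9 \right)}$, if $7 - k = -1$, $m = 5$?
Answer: $4160$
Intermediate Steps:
$k = 8$ ($k = 7 - -1 = 7 + 1 = 8$)
$b{\left(l \right)} = \frac{5 + l}{3 + l}$ ($b{\left(l \right)} = \frac{l + 5}{3 + l} = \frac{5 + l}{3 + l}$)
$Y{\left(N,R \right)} = 10 R$ ($Y{\left(N,R \right)} = \left(8 + 2\right) R = 10 R$)
$Y{\left(b{\left(-5 \right)},-8 \right)} r{\left(-9 \right)} = 10 \left(-8\right) \left(-43 - 9\right) = \left(-80\right) \left(-52\right) = 4160$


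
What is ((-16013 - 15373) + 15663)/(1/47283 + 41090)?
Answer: -743430609/1942858471 ≈ -0.38265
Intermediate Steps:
((-16013 - 15373) + 15663)/(1/47283 + 41090) = (-31386 + 15663)/(1/47283 + 41090) = -15723/1942858471/47283 = -15723*47283/1942858471 = -743430609/1942858471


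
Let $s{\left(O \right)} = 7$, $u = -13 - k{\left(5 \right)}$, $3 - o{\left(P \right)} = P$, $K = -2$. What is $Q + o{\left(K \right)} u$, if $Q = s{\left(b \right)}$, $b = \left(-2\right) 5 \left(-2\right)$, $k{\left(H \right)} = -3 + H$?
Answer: $-68$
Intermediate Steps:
$o{\left(P \right)} = 3 - P$
$u = -15$ ($u = -13 - \left(-3 + 5\right) = -13 - 2 = -15$)
$b = 20$ ($b = \left(-10\right) \left(-2\right) = 20$)
$Q = 7$
$Q + o{\left(K \right)} u = 7 + \left(3 - -2\right) \left(-15\right) = 7 + \left(3 + 2\right) \left(-15\right) = 7 + 5 \left(-15\right) = 7 - 75 = -68$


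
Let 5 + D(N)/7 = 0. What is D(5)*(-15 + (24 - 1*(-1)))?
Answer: -350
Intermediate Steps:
D(N) = -35 (D(N) = -35 + 7*0 = -35 + 0 = -35)
D(5)*(-15 + (24 - 1*(-1))) = -35*(-15 + (24 - 1*(-1))) = -35*(-15 + (24 + 1)) = -35*(-15 + 25) = -35*10 = -350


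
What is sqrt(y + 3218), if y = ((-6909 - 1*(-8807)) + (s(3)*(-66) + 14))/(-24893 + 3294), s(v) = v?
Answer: 6*sqrt(41700390137)/21599 ≈ 56.727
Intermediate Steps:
y = -1714/21599 (y = ((-6909 - 1*(-8807)) + (3*(-66) + 14))/(-24893 + 3294) = ((-6909 + 8807) + (-198 + 14))/(-21599) = (1898 - 184)*(-1/21599) = 1714*(-1/21599) = -1714/21599 ≈ -0.079355)
sqrt(y + 3218) = sqrt(-1714/21599 + 3218) = sqrt(69503868/21599) = 6*sqrt(41700390137)/21599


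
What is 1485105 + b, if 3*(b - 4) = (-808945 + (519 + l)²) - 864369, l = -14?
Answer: 1012346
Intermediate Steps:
b = -472759 (b = 4 + ((-808945 + (519 - 14)²) - 864369)/3 = 4 + ((-808945 + 505²) - 864369)/3 = 4 + ((-808945 + 255025) - 864369)/3 = 4 + (-553920 - 864369)/3 = 4 + (⅓)*(-1418289) = 4 - 472763 = -472759)
1485105 + b = 1485105 - 472759 = 1012346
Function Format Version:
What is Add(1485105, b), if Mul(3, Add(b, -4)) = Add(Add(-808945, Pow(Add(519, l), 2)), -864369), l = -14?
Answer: 1012346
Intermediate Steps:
b = -472759 (b = Add(4, Mul(Rational(1, 3), Add(Add(-808945, Pow(Add(519, -14), 2)), -864369))) = Add(4, Mul(Rational(1, 3), Add(Add(-808945, Pow(505, 2)), -864369))) = Add(4, Mul(Rational(1, 3), Add(Add(-808945, 255025), -864369))) = Add(4, Mul(Rational(1, 3), Add(-553920, -864369))) = Add(4, Mul(Rational(1, 3), -1418289)) = Add(4, -472763) = -472759)
Add(1485105, b) = Add(1485105, -472759) = 1012346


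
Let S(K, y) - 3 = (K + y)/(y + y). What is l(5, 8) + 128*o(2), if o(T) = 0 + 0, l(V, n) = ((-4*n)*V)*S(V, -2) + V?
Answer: -355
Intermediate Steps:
S(K, y) = 3 + (K + y)/(2*y) (S(K, y) = 3 + (K + y)/(y + y) = 3 + (K + y)/((2*y)) = 3 + (K + y)*(1/(2*y)) = 3 + (K + y)/(2*y))
l(V, n) = V - 4*V*n*(7/2 - V/4) (l(V, n) = ((-4*n)*V)*((½)*(V + 7*(-2))/(-2)) + V = (-4*V*n)*((½)*(-½)*(V - 14)) + V = (-4*V*n)*((½)*(-½)*(-14 + V)) + V = (-4*V*n)*(7/2 - V/4) + V = -4*V*n*(7/2 - V/4) + V = V - 4*V*n*(7/2 - V/4))
o(T) = 0
l(5, 8) + 128*o(2) = 5*(1 - 14*8 + 5*8) + 128*0 = 5*(1 - 112 + 40) + 0 = 5*(-71) + 0 = -355 + 0 = -355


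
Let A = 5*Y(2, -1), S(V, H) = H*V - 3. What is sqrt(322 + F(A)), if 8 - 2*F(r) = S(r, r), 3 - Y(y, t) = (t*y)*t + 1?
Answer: sqrt(1310)/2 ≈ 18.097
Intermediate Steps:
S(V, H) = -3 + H*V
Y(y, t) = 2 - y*t**2 (Y(y, t) = 3 - ((t*y)*t + 1) = 3 - (y*t**2 + 1) = 3 - (1 + y*t**2) = 3 + (-1 - y*t**2) = 2 - y*t**2)
A = 0 (A = 5*(2 - 1*2*(-1)**2) = 5*(2 - 1*2*1) = 5*(2 - 2) = 5*0 = 0)
F(r) = 11/2 - r**2/2 (F(r) = 4 - (-3 + r*r)/2 = 4 - (-3 + r**2)/2 = 4 + (3/2 - r**2/2) = 11/2 - r**2/2)
sqrt(322 + F(A)) = sqrt(322 + (11/2 - 1/2*0**2)) = sqrt(322 + (11/2 - 1/2*0)) = sqrt(322 + (11/2 + 0)) = sqrt(322 + 11/2) = sqrt(655/2) = sqrt(1310)/2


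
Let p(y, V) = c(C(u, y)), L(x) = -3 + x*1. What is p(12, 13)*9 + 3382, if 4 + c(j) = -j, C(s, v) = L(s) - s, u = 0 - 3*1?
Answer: 3373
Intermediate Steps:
u = -3 (u = 0 - 3 = -3)
L(x) = -3 + x
C(s, v) = -3 (C(s, v) = (-3 + s) - s = -3)
c(j) = -4 - j
p(y, V) = -1 (p(y, V) = -4 - 1*(-3) = -4 + 3 = -1)
p(12, 13)*9 + 3382 = -1*9 + 3382 = -9 + 3382 = 3373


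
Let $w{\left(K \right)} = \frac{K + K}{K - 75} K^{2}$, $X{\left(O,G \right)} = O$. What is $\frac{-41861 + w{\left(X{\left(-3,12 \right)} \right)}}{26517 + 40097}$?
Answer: $- \frac{272092}{432991} \approx -0.6284$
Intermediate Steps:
$w{\left(K \right)} = \frac{2 K^{3}}{-75 + K}$ ($w{\left(K \right)} = \frac{2 K}{-75 + K} K^{2} = \frac{2 K^{3}}{-75 + K}$)
$\frac{-41861 + w{\left(X{\left(-3,12 \right)} \right)}}{26517 + 40097} = \frac{-41861 + \frac{2 \left(-3\right)^{3}}{-75 - 3}}{26517 + 40097} = \frac{-41861 + 2 \left(-27\right) \frac{1}{-78}}{66614} = \left(-41861 + 2 \left(-27\right) \left(- \frac{1}{78}\right)\right) \frac{1}{66614} = \left(-41861 + \frac{9}{13}\right) \frac{1}{66614} = \left(- \frac{544184}{13}\right) \frac{1}{66614} = - \frac{272092}{432991}$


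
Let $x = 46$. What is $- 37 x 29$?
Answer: $-49358$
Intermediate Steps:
$- 37 x 29 = \left(-37\right) 46 \cdot 29 = \left(-1702\right) 29 = -49358$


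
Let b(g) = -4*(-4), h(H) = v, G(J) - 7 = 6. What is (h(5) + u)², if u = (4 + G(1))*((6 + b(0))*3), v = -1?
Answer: 1256641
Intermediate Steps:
G(J) = 13 (G(J) = 7 + 6 = 13)
h(H) = -1
b(g) = 16
u = 1122 (u = (4 + 13)*((6 + 16)*3) = 17*(22*3) = 17*66 = 1122)
(h(5) + u)² = (-1 + 1122)² = 1121² = 1256641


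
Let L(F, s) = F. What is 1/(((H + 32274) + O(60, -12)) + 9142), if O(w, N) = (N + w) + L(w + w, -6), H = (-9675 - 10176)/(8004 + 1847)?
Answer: 9851/409624133 ≈ 2.4049e-5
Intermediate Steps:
H = -19851/9851 ≈ -2.0151
O(w, N) = N + 3*w (O(w, N) = (N + w) + (w + w) = (N + w) + 2*w = N + 3*w)
1/(((H + 32274) + O(60, -12)) + 9142) = 1/(((-19851/9851 + 32274) + (-12 + 3*60)) + 9142) = 1/((317911323/9851 + (-12 + 180)) + 9142) = 1/((317911323/9851 + 168) + 9142) = 1/(319566291/9851 + 9142) = 1/(409624133/9851) = 9851/409624133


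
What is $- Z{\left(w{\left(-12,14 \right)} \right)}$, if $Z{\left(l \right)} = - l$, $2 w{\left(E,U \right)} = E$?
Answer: $-6$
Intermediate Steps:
$w{\left(E,U \right)} = \frac{E}{2}$
$- Z{\left(w{\left(-12,14 \right)} \right)} = - \left(-1\right) \frac{1}{2} \left(-12\right) = - \left(-1\right) \left(-6\right) = \left(-1\right) 6 = -6$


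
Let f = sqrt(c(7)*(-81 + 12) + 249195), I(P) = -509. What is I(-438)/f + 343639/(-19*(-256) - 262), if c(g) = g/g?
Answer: 343639/4602 - 509*sqrt(249126)/249126 ≈ 73.652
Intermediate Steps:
c(g) = 1
f = sqrt(249126) (f = sqrt(1*(-81 + 12) + 249195) = sqrt(1*(-69) + 249195) = sqrt(-69 + 249195) = sqrt(249126) ≈ 499.13)
I(-438)/f + 343639/(-19*(-256) - 262) = -509*sqrt(249126)/249126 + 343639/(-19*(-256) - 262) = -509*sqrt(249126)/249126 + 343639/(4864 - 262) = -509*sqrt(249126)/249126 + 343639/4602 = 343639/4602 - 509*sqrt(249126)/249126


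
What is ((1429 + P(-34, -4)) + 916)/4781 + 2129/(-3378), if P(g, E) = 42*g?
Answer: -1011589/2307174 ≈ -0.43845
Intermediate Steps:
((1429 + P(-34, -4)) + 916)/4781 + 2129/(-3378) = ((1429 + 42*(-34)) + 916)/4781 + 2129/(-3378) = ((1429 - 1428) + 916)*(1/4781) + 2129*(-1/3378) = (1 + 916)*(1/4781) - 2129/3378 = 917*(1/4781) - 2129/3378 = 131/683 - 2129/3378 = -1011589/2307174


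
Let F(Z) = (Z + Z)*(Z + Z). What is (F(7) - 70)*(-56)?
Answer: -7056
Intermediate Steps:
F(Z) = 4*Z² (F(Z) = (2*Z)*(2*Z) = 4*Z²)
(F(7) - 70)*(-56) = (4*7² - 70)*(-56) = (4*49 - 70)*(-56) = (196 - 70)*(-56) = 126*(-56) = -7056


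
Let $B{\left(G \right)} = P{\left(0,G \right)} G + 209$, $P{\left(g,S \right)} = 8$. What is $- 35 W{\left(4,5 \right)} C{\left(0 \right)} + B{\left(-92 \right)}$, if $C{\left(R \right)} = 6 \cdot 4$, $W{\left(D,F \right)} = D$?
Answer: $-3887$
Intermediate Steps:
$C{\left(R \right)} = 24$
$B{\left(G \right)} = 209 + 8 G$ ($B{\left(G \right)} = 8 G + 209 = 209 + 8 G$)
$- 35 W{\left(4,5 \right)} C{\left(0 \right)} + B{\left(-92 \right)} = \left(-35\right) 4 \cdot 24 + \left(209 + 8 \left(-92\right)\right) = \left(-140\right) 24 + \left(209 - 736\right) = -3360 - 527 = -3887$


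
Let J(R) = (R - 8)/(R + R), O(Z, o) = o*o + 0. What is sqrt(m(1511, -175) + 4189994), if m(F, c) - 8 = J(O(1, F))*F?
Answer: sqrt(38272025792454)/3022 ≈ 2047.1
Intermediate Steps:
O(Z, o) = o**2 (O(Z, o) = o**2 + 0 = o**2)
J(R) = (-8 + R)/(2*R) (J(R) = (-8 + R)/((2*R)) = (-8 + R)*(1/(2*R)) = (-8 + R)/(2*R))
m(F, c) = 8 + (-8 + F**2)/(2*F) (m(F, c) = 8 + ((-8 + F**2)/(2*(F**2)))*F = 8 + ((-8 + F**2)/(2*F**2))*F = 8 + (-8 + F**2)/(2*F))
sqrt(m(1511, -175) + 4189994) = sqrt((8 + (1/2)*1511 - 4/1511) + 4189994) = sqrt((8 + 1511/2 - 4*1/1511) + 4189994) = sqrt((8 + 1511/2 - 4/1511) + 4189994) = sqrt(2307289/3022 + 4189994) = sqrt(12664469157/3022) = sqrt(38272025792454)/3022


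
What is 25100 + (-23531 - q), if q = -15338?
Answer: 16907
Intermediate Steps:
25100 + (-23531 - q) = 25100 + (-23531 - 1*(-15338)) = 25100 + (-23531 + 15338) = 25100 - 8193 = 16907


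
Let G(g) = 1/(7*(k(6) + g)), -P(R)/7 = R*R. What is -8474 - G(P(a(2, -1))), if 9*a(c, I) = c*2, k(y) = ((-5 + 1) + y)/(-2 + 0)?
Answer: -11448293/1351 ≈ -8473.9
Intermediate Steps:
k(y) = 2 - y/2 (k(y) = (-4 + y)/(-2) = (-4 + y)*(-1/2) = 2 - y/2)
a(c, I) = 2*c/9 (a(c, I) = (c*2)/9 = (2*c)/9 = 2*c/9)
P(R) = -7*R**2 (P(R) = -7*R*R = -7*R**2)
G(g) = 1/(-7 + 7*g) (G(g) = 1/(7*((2 - 1/2*6) + g)) = 1/(7*((2 - 3) + g)) = 1/(7*(-1 + g)) = 1/(-7 + 7*g))
-8474 - G(P(a(2, -1))) = -8474 - 1/(7*(-1 - 7*((2/9)*2)**2)) = -8474 - 1/(7*(-1 - 7*(4/9)**2)) = -8474 - 1/(7*(-1 - 7*16/81)) = -8474 - 1/(7*(-1 - 112/81)) = -8474 - 1/(7*(-193/81)) = -8474 - (-81)/(7*193) = -8474 - 1*(-81/1351) = -8474 + 81/1351 = -11448293/1351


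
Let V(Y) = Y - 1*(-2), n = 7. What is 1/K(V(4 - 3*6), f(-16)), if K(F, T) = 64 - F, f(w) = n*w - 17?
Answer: 1/76 ≈ 0.013158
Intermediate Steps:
V(Y) = 2 + Y (V(Y) = Y + 2 = 2 + Y)
f(w) = -17 + 7*w (f(w) = 7*w - 17 = -17 + 7*w)
1/K(V(4 - 3*6), f(-16)) = 1/(64 - (2 + (4 - 3*6))) = 1/(64 - (2 + (4 - 18))) = 1/(64 - (2 - 14)) = 1/(64 - 1*(-12)) = 1/(64 + 12) = 1/76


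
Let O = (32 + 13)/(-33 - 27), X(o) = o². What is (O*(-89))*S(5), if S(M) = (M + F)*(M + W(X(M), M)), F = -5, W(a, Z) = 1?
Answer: 0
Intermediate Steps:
O = -¾ (O = 45/(-60) = 45*(-1/60) = -¾ ≈ -0.75000)
S(M) = (1 + M)*(-5 + M) (S(M) = (M - 5)*(M + 1) = (-5 + M)*(1 + M) = (1 + M)*(-5 + M))
(O*(-89))*S(5) = (-¾*(-89))*(-5 + 5² - 4*5) = 267*(-5 + 25 - 20)/4 = (267/4)*0 = 0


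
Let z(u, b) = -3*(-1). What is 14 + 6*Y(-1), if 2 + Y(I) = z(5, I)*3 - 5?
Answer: 26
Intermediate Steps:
z(u, b) = 3
Y(I) = 2 (Y(I) = -2 + (3*3 - 5) = -2 + (9 - 5) = -2 + 4 = 2)
14 + 6*Y(-1) = 14 + 6*2 = 14 + 12 = 26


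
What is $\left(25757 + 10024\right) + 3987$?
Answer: $39768$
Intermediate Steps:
$\left(25757 + 10024\right) + 3987 = 35781 + 3987 = 39768$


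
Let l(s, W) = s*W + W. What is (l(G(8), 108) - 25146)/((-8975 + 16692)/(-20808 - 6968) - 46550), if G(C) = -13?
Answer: 734452992/1292980517 ≈ 0.56803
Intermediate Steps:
l(s, W) = W + W*s (l(s, W) = W*s + W = W + W*s)
(l(G(8), 108) - 25146)/((-8975 + 16692)/(-20808 - 6968) - 46550) = (108*(1 - 13) - 25146)/((-8975 + 16692)/(-20808 - 6968) - 46550) = (108*(-12) - 25146)/(7717/(-27776) - 46550) = (-1296 - 25146)/(7717*(-1/27776) - 46550) = -26442/(-7717/27776 - 46550) = -26442/(-1292980517/27776) = -26442*(-27776/1292980517) = 734452992/1292980517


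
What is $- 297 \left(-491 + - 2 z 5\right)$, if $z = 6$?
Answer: $163647$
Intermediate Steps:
$- 297 \left(-491 + - 2 z 5\right) = - 297 \left(-491 + \left(-2\right) 6 \cdot 5\right) = - 297 \left(-491 - 60\right) = \left(-297\right) \left(-551\right) = 163647$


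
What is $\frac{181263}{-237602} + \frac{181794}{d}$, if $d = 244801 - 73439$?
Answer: $\frac{6066513891}{20357976962} \approx 0.29799$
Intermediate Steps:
$d = 171362$
$\frac{181263}{-237602} + \frac{181794}{d} = \frac{181263}{-237602} + \frac{181794}{171362} = 181263 \left(- \frac{1}{237602}\right) + 181794 \cdot \frac{1}{171362} = - \frac{181263}{237602} + \frac{90897}{85681} = \frac{6066513891}{20357976962}$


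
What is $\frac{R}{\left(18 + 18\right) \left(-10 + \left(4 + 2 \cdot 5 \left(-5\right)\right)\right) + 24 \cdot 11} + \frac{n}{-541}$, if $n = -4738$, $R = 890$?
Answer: $\frac{3909743}{473916} \approx 8.2499$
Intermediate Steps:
$\frac{R}{\left(18 + 18\right) \left(-10 + \left(4 + 2 \cdot 5 \left(-5\right)\right)\right) + 24 \cdot 11} + \frac{n}{-541} = \frac{890}{\left(18 + 18\right) \left(-10 + \left(4 + 2 \cdot 5 \left(-5\right)\right)\right) + 24 \cdot 11} - \frac{4738}{-541} = \frac{890}{36 \left(-10 + \left(4 + 2 \left(-25\right)\right)\right) + 264} - - \frac{4738}{541} = \frac{890}{36 \left(-10 + \left(4 - 50\right)\right) + 264} + \frac{4738}{541} = \frac{890}{36 \left(-10 - 46\right) + 264} + \frac{4738}{541} = \frac{890}{36 \left(-56\right) + 264} + \frac{4738}{541} = \frac{890}{-2016 + 264} + \frac{4738}{541} = \frac{890}{-1752} + \frac{4738}{541} = 890 \left(- \frac{1}{1752}\right) + \frac{4738}{541} = - \frac{445}{876} + \frac{4738}{541} = \frac{3909743}{473916}$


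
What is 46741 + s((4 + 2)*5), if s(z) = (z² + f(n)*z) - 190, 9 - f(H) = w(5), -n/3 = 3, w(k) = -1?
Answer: 47751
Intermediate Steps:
n = -9 (n = -3*3 = -9)
f(H) = 10 (f(H) = 9 - 1*(-1) = 9 + 1 = 10)
s(z) = -190 + z² + 10*z (s(z) = (z² + 10*z) - 190 = -190 + z² + 10*z)
46741 + s((4 + 2)*5) = 46741 + (-190 + ((4 + 2)*5)² + 10*((4 + 2)*5)) = 46741 + (-190 + (6*5)² + 10*(6*5)) = 46741 + (-190 + 30² + 10*30) = 46741 + (-190 + 900 + 300) = 46741 + 1010 = 47751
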